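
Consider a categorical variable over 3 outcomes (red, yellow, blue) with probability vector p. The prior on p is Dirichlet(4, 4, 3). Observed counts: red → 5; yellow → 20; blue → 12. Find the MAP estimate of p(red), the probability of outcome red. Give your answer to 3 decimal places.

The posterior is Dirichlet(αᵢ + nᵢ) = Dirichlet(9, 24, 15).
For a Dirichlet(a₁,…,a_K) with all aᵢ > 1, the mode has j-th component (aⱼ − 1)/(Σaᵢ − K).
Here Σaᵢ = 48 and K = 3, so p(red) = (9 − 1)/(48 − 3) = 8/45 ≈ 0.178.

MAP estimate of p(red) = 0.178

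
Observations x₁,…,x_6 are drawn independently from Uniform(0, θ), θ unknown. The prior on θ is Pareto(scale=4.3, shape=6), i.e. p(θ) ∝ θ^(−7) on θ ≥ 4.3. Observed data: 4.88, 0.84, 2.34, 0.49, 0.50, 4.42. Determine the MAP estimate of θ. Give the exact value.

θ̂_MAP = 4.88

The Uniform(0, θ) likelihood is θ^(−n) for θ ≥ max(xᵢ), zero otherwise. Here max(xᵢ) = 4.88.
Posterior ∝ θ^(−7) · θ^(−6) = θ^(−13) on θ ≥ max(4.3, 4.88) = 4.88.
This density is strictly decreasing in θ, so the posterior mode lies at the lower boundary of the support.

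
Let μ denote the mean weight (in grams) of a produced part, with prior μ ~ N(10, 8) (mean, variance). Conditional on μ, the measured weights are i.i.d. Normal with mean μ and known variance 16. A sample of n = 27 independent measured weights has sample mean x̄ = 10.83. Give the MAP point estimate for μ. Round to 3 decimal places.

μ̂_MAP = 10.773

n = 27, x̄ = 10.83.
For a Normal prior and Normal likelihood with known variance, the posterior is Normal; its mode equals its mean, the precision-weighted average.
Prior precision 1/σ₀² = 1/8 = 0.125; data precision n/σ² = 27/16 = 1.6875.
μ̂ = (0.125·10 + 1.6875·10.83) / (0.125 + 1.6875) = 19.525625/1.8125 = 31241/2900 ≈ 10.773.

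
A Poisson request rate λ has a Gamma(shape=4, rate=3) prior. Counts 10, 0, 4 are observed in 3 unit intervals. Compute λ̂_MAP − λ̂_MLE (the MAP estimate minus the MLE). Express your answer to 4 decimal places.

MAP − MLE = -1.8333

Σxᵢ = 14. Posterior is Gamma(18, 6); MAP = (18−1)/6 = 17/6 ≈ 2.83333.
MLE = x̄ = 14/3 ≈ 4.66667.
Difference = 17/6 − 14/3 = -11/6 ≈ -1.8333.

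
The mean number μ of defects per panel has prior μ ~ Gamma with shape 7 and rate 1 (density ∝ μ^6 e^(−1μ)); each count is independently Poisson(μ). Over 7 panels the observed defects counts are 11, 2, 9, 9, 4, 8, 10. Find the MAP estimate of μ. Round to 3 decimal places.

Σxᵢ = 11+2+9+9+4+8+10 = 53, with n = 7.
Posterior ∝ μ^6e^(−1μ) · μ^53e^(−7μ) = μ^59e^(−8μ), i.e. Gamma(shape=60, rate=8).
The mode of a Gamma(a, b) with a ≥ 1 (shape–rate) is (a−1)/b = 59/8 ≈ 7.375.

μ̂_MAP = 7.375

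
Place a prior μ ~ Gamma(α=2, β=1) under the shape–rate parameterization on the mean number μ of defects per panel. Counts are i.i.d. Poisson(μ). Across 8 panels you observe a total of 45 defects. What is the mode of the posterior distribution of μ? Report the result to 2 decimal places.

Σxᵢ = 45, n = 8.
Posterior ∝ μe^(−1μ) · μ^45e^(−8μ) = μ^46e^(−9μ), i.e. Gamma(shape=47, rate=9).
The mode of a Gamma(a, b) with a ≥ 1 (shape–rate) is (a−1)/b = 46/9 ≈ 5.11.

μ̂_MAP = 5.11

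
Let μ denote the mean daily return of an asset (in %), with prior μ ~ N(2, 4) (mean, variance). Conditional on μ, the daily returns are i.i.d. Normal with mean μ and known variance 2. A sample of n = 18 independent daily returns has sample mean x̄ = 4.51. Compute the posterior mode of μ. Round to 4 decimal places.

μ̂_MAP = 4.4422

n = 18, x̄ = 4.51.
For a Normal prior and Normal likelihood with known variance, the posterior is Normal; its mode equals its mean, the precision-weighted average.
Prior precision 1/σ₀² = 1/4 = 0.25; data precision n/σ² = 18/2 = 9.
μ̂ = (0.25·2 + 9·4.51) / (0.25 + 9) = 41.09/9.25 = 4109/925 ≈ 4.4422.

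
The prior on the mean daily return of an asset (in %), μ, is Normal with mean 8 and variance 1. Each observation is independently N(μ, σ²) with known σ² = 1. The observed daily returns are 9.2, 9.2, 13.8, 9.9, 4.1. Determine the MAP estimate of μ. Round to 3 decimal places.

μ̂_MAP = 9.033

n = 5; x̄ = (9.2 + 9.2 + 13.8 + 9.9 + 4.1)/5 = 46.2/5 = 9.24.
For a Normal prior and Normal likelihood with known variance, the posterior is Normal; its mode equals its mean, the precision-weighted average.
Prior precision 1/σ₀² = 1/1 = 1; data precision n/σ² = 5/1 = 5.
μ̂ = (1·8 + 5·9.24) / (1 + 5) = 54.2/6 = 271/30 ≈ 9.033.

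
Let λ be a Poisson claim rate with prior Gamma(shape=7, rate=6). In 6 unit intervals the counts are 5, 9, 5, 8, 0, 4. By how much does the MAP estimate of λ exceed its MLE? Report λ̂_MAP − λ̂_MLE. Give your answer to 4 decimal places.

Σxᵢ = 31. Posterior is Gamma(38, 12); MAP = (38−1)/12 = 37/12 ≈ 3.08333.
MLE = x̄ = 31/6 ≈ 5.16667.
Difference = 37/12 − 31/6 = -25/12 ≈ -2.0833.

MAP − MLE = -2.0833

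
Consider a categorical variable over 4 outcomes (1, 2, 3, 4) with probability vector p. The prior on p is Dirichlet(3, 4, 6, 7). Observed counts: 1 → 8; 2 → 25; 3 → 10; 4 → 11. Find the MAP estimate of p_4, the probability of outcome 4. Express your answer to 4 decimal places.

The posterior is Dirichlet(αᵢ + nᵢ) = Dirichlet(11, 29, 16, 18).
For a Dirichlet(a₁,…,a_K) with all aᵢ > 1, the mode has j-th component (aⱼ − 1)/(Σaᵢ − K).
Here Σaᵢ = 74 and K = 4, so p_4 = (18 − 1)/(74 − 4) = 17/70 ≈ 0.2429.

MAP estimate: 0.2429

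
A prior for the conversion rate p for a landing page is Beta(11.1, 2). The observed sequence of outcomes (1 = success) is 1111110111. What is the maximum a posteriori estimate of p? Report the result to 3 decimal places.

Prior: Beta(11.1, 2).
Data: 9 successes in 10 trials (from the sequence). The binomial likelihood contributes p^9(1−p)^1, so the posterior is Beta(11.1+9, 2+1) = Beta(20.1, 3).
For Beta(a, b) with a, b > 1 the mode is (a−1)/(a+b−2) = 19.1/21.1 ≈ 0.905.

p̂_MAP = 0.905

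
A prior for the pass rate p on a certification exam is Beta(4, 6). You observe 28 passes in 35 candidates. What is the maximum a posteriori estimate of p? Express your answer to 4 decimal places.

p̂_MAP = 0.7209

Prior: Beta(4, 6).
Data: 28 successes in 35 trials. The binomial likelihood contributes p^28(1−p)^7, so the posterior is Beta(4+28, 6+7) = Beta(32, 13).
For Beta(a, b) with a, b > 1 the mode is (a−1)/(a+b−2) = 31/43 ≈ 0.7209.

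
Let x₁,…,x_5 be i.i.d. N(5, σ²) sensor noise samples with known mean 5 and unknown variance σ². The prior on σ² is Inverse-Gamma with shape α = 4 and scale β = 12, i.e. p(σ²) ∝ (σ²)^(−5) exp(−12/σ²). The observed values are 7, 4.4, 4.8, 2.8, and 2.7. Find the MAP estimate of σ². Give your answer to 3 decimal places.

Sum of squared deviations about the known mean: SS = (7−5)² + (4.4−5)² + (4.8−5)² + (2.8−5)² + (2.7−5)² = 14.53.
The Normal likelihood contributes (σ²)^(−n/2) exp(−SS/(2σ²)), so the posterior is Inverse-Gamma(α + n/2, β + SS/2) = Inverse-Gamma(6.5, 19.265).
The mode of Inverse-Gamma(a, b) is b/(a+1) = 19.265/7.5 ≈ 2.569.

σ̂²_MAP = 2.569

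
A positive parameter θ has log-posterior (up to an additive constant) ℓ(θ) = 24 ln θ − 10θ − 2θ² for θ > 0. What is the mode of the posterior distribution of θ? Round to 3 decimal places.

θ̂_MAP = 1.500

ℓ'(θ) = 24/θ − 10 − 4θ. Setting this to zero and multiplying by θ: 4θ² + 10θ − 24 = 0.
θ = (−10 + √(10² + 4·4·24)) / (2·4) = (−10 + √484) / 8 = (−10 + 22)/8 = 3/2.
ℓ''(θ) = −24/θ² − 4 < 0, confirming a maximum.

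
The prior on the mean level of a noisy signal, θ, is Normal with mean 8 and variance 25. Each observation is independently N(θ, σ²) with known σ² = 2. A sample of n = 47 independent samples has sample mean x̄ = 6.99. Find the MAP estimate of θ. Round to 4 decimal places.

n = 47, x̄ = 6.99.
For a Normal prior and Normal likelihood with known variance, the posterior is Normal; its mode equals its mean, the precision-weighted average.
Prior precision 1/σ₀² = 1/25 = 0.04; data precision n/σ² = 47/2 = 23.5.
θ̂ = (0.04·8 + 23.5·6.99) / (0.04 + 23.5) = 164.585/23.54 = 32917/4708 ≈ 6.9917.

θ̂_MAP = 6.9917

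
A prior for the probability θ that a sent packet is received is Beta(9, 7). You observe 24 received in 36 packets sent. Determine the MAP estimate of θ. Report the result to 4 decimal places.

Prior: Beta(9, 7).
Data: 24 successes in 36 trials. The binomial likelihood contributes θ^24(1−θ)^12, so the posterior is Beta(9+24, 7+12) = Beta(33, 19).
For Beta(a, b) with a, b > 1 the mode is (a−1)/(a+b−2) = 32/50 ≈ 0.6400.

θ̂_MAP = 0.6400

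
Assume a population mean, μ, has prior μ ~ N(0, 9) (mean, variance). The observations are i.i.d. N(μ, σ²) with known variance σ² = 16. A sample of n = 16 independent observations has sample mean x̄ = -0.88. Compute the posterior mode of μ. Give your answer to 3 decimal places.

μ̂_MAP = -0.792

n = 16, x̄ = -0.88.
For a Normal prior and Normal likelihood with known variance, the posterior is Normal; its mode equals its mean, the precision-weighted average.
Prior precision 1/σ₀² = 1/9; data precision n/σ² = 16/16 = 1.
μ̂ = ((1/9)·0 + 1·(-0.88)) / (1/9 + 1) = (-0.88)/(10/9) = -0.792.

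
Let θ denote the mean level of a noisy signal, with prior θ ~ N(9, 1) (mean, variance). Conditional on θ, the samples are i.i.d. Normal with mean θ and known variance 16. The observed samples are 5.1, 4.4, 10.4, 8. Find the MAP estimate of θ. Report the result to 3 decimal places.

n = 4; x̄ = (5.1 + 4.4 + 10.4 + 8)/4 = 27.9/4 = 6.975.
For a Normal prior and Normal likelihood with known variance, the posterior is Normal; its mode equals its mean, the precision-weighted average.
Prior precision 1/σ₀² = 1/1 = 1; data precision n/σ² = 4/16 = 0.25.
θ̂ = (1·9 + 0.25·6.975) / (1 + 0.25) = 10.74375/1.25 = 8.595.

θ̂_MAP = 8.595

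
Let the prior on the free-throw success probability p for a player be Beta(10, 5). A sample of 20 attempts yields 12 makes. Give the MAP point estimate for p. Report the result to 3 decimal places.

Prior: Beta(10, 5).
Data: 12 successes in 20 trials. The binomial likelihood contributes p^12(1−p)^8, so the posterior is Beta(10+12, 5+8) = Beta(22, 13).
For Beta(a, b) with a, b > 1 the mode is (a−1)/(a+b−2) = 21/33 ≈ 0.636.

p̂_MAP = 0.636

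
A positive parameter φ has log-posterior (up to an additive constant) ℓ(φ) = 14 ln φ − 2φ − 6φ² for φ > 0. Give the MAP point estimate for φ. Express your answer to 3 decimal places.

φ̂_MAP = 1.000

ℓ'(φ) = 14/φ − 2 − 12φ. Setting this to zero and multiplying by φ: 12φ² + 2φ − 14 = 0.
φ = (−2 + √(2² + 4·12·14)) / (2·12) = (−2 + √676) / 24 = (−2 + 26)/24 = 1.
ℓ''(φ) = −14/φ² − 12 < 0, confirming a maximum.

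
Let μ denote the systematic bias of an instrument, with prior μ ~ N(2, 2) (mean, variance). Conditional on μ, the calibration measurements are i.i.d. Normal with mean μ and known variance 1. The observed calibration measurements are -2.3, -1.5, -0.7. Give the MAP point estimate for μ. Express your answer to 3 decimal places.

n = 3; x̄ = ((-2.3) + (-1.5) + (-0.7))/3 = -4.5/3 = -1.5.
For a Normal prior and Normal likelihood with known variance, the posterior is Normal; its mode equals its mean, the precision-weighted average.
Prior precision 1/σ₀² = 1/2 = 0.5; data precision n/σ² = 3/1 = 3.
μ̂ = (0.5·2 + 3·(-1.5)) / (0.5 + 3) = (-3.5)/3.5 = -1.000.

μ̂_MAP = -1.000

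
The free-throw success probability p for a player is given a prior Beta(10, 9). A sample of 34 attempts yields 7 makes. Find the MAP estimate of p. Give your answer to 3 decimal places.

p̂_MAP = 0.314

Prior: Beta(10, 9).
Data: 7 successes in 34 trials. The binomial likelihood contributes p^7(1−p)^27, so the posterior is Beta(10+7, 9+27) = Beta(17, 36).
For Beta(a, b) with a, b > 1 the mode is (a−1)/(a+b−2) = 16/51 ≈ 0.314.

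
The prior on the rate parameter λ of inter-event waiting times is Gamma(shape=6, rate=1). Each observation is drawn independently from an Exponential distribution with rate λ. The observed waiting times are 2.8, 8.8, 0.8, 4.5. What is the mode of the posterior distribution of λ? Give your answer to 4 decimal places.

The Exponential(rate=λ) likelihood is ∝ λ^n e^(−λΣtᵢ). Here n = 4 and Σtᵢ = 2.8 + 8.8 + 0.8 + 4.5 = 16.9.
Posterior ∝ λ^5e^(−1λ) · λ^4e^(−16.9λ) = λ^9e^(−17.9λ), i.e. Gamma(10, 17.9).
Mode = (a−1)/b = 9/17.9 ≈ 0.5028.

λ̂_MAP = 0.5028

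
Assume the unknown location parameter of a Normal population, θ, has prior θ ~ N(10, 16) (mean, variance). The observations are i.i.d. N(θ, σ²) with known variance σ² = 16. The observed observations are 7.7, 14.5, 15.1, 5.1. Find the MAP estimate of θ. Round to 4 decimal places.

θ̂_MAP = 10.4800

n = 4; x̄ = (7.7 + 14.5 + 15.1 + 5.1)/4 = 42.4/4 = 10.6.
For a Normal prior and Normal likelihood with known variance, the posterior is Normal; its mode equals its mean, the precision-weighted average.
Prior precision 1/σ₀² = 1/16 = 0.0625; data precision n/σ² = 4/16 = 0.25.
θ̂ = (0.0625·10 + 0.25·10.6) / (0.0625 + 0.25) = 3.275/0.3125 = 10.4800.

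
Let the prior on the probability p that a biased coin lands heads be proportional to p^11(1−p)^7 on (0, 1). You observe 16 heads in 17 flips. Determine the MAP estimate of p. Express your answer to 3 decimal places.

p̂_MAP = 0.771

The prior density ∝ p^11(1−p)^7 is the kernel of Beta(12, 8).
Data: 16 successes in 17 trials. The binomial likelihood contributes p^16(1−p)^1, so the posterior is Beta(12+16, 8+1) = Beta(28, 9).
For Beta(a, b) with a, b > 1 the mode is (a−1)/(a+b−2) = 27/35 ≈ 0.771.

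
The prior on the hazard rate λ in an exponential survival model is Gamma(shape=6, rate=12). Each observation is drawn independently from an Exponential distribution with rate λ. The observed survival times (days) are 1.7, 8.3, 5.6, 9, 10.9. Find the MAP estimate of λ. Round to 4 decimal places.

The Exponential(rate=λ) likelihood is ∝ λ^n e^(−λΣtᵢ). Here n = 5 and Σtᵢ = 1.7 + 8.3 + 5.6 + 9 + 10.9 = 35.5.
Posterior ∝ λ^5e^(−12λ) · λ^5e^(−35.5λ) = λ^10e^(−47.5λ), i.e. Gamma(11, 47.5).
Mode = (a−1)/b = 10/47.5 ≈ 0.2105.

λ̂_MAP = 0.2105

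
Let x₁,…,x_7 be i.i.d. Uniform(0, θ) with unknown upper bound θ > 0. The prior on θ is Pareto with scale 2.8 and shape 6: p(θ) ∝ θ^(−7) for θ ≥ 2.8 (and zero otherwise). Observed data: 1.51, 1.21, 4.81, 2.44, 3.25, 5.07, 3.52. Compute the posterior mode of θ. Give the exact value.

θ̂_MAP = 5.07

The Uniform(0, θ) likelihood is θ^(−n) for θ ≥ max(xᵢ), zero otherwise. Here max(xᵢ) = 5.07.
Posterior ∝ θ^(−7) · θ^(−7) = θ^(−14) on θ ≥ max(2.8, 5.07) = 5.07.
This density is strictly decreasing in θ, so the posterior mode lies at the lower boundary of the support.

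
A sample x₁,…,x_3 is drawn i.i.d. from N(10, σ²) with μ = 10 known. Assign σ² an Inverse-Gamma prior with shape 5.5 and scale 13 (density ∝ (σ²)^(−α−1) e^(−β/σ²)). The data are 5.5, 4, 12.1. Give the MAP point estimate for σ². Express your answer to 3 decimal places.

σ̂²_MAP = 5.416

Sum of squared deviations about the known mean: SS = (5.5−10)² + (4−10)² + (12.1−10)² = 60.66.
The Normal likelihood contributes (σ²)^(−n/2) exp(−SS/(2σ²)), so the posterior is Inverse-Gamma(α + n/2, β + SS/2) = Inverse-Gamma(7, 43.33).
The mode of Inverse-Gamma(a, b) is b/(a+1) = 43.33/8 ≈ 5.416.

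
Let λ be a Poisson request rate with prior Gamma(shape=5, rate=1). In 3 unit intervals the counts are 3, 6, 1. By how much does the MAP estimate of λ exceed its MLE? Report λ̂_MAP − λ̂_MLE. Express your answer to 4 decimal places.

Σxᵢ = 10. Posterior is Gamma(15, 4); MAP = (15−1)/4 = 14/4 ≈ 3.50000.
MLE = x̄ = 10/3 ≈ 3.33333.
Difference = 14/4 − 10/3 = 1/6 ≈ 0.1667.

MAP − MLE = 0.1667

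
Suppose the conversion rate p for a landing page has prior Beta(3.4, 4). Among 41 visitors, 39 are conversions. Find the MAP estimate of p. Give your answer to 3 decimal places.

p̂_MAP = 0.892

Prior: Beta(3.4, 4).
Data: 39 successes in 41 trials. The binomial likelihood contributes p^39(1−p)^2, so the posterior is Beta(3.4+39, 4+2) = Beta(42.4, 6).
For Beta(a, b) with a, b > 1 the mode is (a−1)/(a+b−2) = 41.4/46.4 ≈ 0.892.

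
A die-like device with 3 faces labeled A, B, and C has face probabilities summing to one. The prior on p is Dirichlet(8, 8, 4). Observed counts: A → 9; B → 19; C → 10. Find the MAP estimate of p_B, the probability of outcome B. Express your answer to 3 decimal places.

MAP estimate of p_B = 0.473

The posterior is Dirichlet(αᵢ + nᵢ) = Dirichlet(17, 27, 14).
For a Dirichlet(a₁,…,a_K) with all aᵢ > 1, the mode has j-th component (aⱼ − 1)/(Σaᵢ − K).
Here Σaᵢ = 58 and K = 3, so p_B = (27 − 1)/(58 − 3) = 26/55 ≈ 0.473.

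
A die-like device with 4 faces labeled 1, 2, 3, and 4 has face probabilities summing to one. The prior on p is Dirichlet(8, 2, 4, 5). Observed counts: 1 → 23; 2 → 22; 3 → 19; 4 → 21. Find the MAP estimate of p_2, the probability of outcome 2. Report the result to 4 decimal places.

MAP estimate: 0.2300

The posterior is Dirichlet(αᵢ + nᵢ) = Dirichlet(31, 24, 23, 26).
For a Dirichlet(a₁,…,a_K) with all aᵢ > 1, the mode has j-th component (aⱼ − 1)/(Σaᵢ − K).
Here Σaᵢ = 104 and K = 4, so p_2 = (24 − 1)/(104 − 4) = 23/100 ≈ 0.2300.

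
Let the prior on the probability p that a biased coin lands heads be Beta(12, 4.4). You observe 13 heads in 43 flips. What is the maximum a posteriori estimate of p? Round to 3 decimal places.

Prior: Beta(12, 4.4).
Data: 13 successes in 43 trials. The binomial likelihood contributes p^13(1−p)^30, so the posterior is Beta(12+13, 4.4+30) = Beta(25, 34.4).
For Beta(a, b) with a, b > 1 the mode is (a−1)/(a+b−2) = 24/57.4 ≈ 0.418.

p̂_MAP = 0.418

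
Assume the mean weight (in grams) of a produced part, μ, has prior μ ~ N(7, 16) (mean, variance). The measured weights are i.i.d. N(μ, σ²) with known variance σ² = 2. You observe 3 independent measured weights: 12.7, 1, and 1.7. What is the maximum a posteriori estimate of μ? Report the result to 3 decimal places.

n = 3; x̄ = (12.7 + 1 + 1.7)/3 = 15.4/3 = 77/15 ≈ 5.1333.
For a Normal prior and Normal likelihood with known variance, the posterior is Normal; its mode equals its mean, the precision-weighted average.
Prior precision 1/σ₀² = 1/16 = 0.0625; data precision n/σ² = 3/2 = 1.5.
μ̂ = (0.0625·7 + 1.5·(77/15)) / (0.0625 + 1.5) = 8.1375/1.5625 = 5.208.

μ̂_MAP = 5.208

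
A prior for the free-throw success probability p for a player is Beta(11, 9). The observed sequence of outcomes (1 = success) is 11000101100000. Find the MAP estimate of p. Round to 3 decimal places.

p̂_MAP = 0.469

Prior: Beta(11, 9).
Data: 5 successes in 14 trials (from the sequence). The binomial likelihood contributes p^5(1−p)^9, so the posterior is Beta(11+5, 9+9) = Beta(16, 18).
For Beta(a, b) with a, b > 1 the mode is (a−1)/(a+b−2) = 15/32 ≈ 0.469.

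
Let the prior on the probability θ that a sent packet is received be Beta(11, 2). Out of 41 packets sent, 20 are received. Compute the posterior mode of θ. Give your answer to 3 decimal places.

θ̂_MAP = 0.577

Prior: Beta(11, 2).
Data: 20 successes in 41 trials. The binomial likelihood contributes θ^20(1−θ)^21, so the posterior is Beta(11+20, 2+21) = Beta(31, 23).
For Beta(a, b) with a, b > 1 the mode is (a−1)/(a+b−2) = 30/52 ≈ 0.577.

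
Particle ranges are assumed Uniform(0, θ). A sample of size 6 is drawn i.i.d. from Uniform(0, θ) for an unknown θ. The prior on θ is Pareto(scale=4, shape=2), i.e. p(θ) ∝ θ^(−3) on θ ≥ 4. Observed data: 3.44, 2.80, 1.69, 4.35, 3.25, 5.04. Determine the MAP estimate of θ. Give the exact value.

The Uniform(0, θ) likelihood is θ^(−n) for θ ≥ max(xᵢ), zero otherwise. Here max(xᵢ) = 5.04.
Posterior ∝ θ^(−3) · θ^(−6) = θ^(−9) on θ ≥ max(4, 5.04) = 5.04.
This density is strictly decreasing in θ, so the posterior mode lies at the lower boundary of the support.

θ̂_MAP = 5.04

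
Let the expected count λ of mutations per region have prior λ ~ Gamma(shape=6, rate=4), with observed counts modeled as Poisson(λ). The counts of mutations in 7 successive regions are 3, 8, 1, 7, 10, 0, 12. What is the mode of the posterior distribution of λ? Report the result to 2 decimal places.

Σxᵢ = 3+8+1+7+10+0+12 = 41, with n = 7.
Posterior ∝ λ^5e^(−4λ) · λ^41e^(−7λ) = λ^46e^(−11λ), i.e. Gamma(shape=47, rate=11).
The mode of a Gamma(a, b) with a ≥ 1 (shape–rate) is (a−1)/b = 46/11 ≈ 4.18.

λ̂_MAP = 4.18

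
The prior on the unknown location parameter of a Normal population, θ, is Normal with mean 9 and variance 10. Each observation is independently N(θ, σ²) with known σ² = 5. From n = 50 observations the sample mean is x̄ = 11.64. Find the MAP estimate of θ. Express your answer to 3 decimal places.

n = 50, x̄ = 11.64.
For a Normal prior and Normal likelihood with known variance, the posterior is Normal; its mode equals its mean, the precision-weighted average.
Prior precision 1/σ₀² = 1/10 = 0.1; data precision n/σ² = 50/5 = 10.
θ̂ = (0.1·9 + 10·11.64) / (0.1 + 10) = 117.3/10.1 = 1173/101 ≈ 11.614.

θ̂_MAP = 11.614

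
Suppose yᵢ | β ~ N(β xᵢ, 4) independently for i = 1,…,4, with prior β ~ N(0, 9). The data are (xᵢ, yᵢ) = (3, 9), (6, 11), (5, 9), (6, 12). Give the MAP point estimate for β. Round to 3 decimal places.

log p(β | y) = −Σ(yᵢ − βxᵢ)²/(2·4) − β²/(2·9) + const.
Setting the derivative to zero: Σxᵢ(yᵢ − βxᵢ)/4 − β/9 = 0, so β = Σxᵢyᵢ / (Σxᵢ² + σ²/τ²).
Σxᵢyᵢ = 3·9 + 6·11 + 5·9 + 6·12 = 210; Σxᵢ² = 106; σ²/τ² = 4/9.
β̂_MAP = 210 / (106 + 4/9) = 210/(958/9) = 945/479 ≈ 1.973.

β̂_MAP = 1.973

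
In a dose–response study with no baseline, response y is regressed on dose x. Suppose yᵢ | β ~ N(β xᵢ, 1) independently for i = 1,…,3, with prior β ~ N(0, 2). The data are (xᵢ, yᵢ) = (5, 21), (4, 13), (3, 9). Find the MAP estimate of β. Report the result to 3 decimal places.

log p(β | y) = −Σ(yᵢ − βxᵢ)²/(2·1) − β²/(2·2) + const.
Setting the derivative to zero: Σxᵢ(yᵢ − βxᵢ)/1 − β/2 = 0, so β = Σxᵢyᵢ / (Σxᵢ² + σ²/τ²).
Σxᵢyᵢ = 5·21 + 4·13 + 3·9 = 184; Σxᵢ² = 50; σ²/τ² = 0.5.
β̂_MAP = 184 / (50 + 0.5) = 184/50.5 ≈ 3.644.

β̂_MAP = 3.644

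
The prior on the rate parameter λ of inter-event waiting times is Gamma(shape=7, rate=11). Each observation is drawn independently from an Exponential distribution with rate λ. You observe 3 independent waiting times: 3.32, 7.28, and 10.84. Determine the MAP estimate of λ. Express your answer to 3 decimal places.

The Exponential(rate=λ) likelihood is ∝ λ^n e^(−λΣtᵢ). Here n = 3 and Σtᵢ = 3.32 + 7.28 + 10.84 = 21.44.
Posterior ∝ λ^6e^(−11λ) · λ^3e^(−21.44λ) = λ^9e^(−32.44λ), i.e. Gamma(10, 32.44).
Mode = (a−1)/b = 9/32.44 ≈ 0.277.

λ̂_MAP = 0.277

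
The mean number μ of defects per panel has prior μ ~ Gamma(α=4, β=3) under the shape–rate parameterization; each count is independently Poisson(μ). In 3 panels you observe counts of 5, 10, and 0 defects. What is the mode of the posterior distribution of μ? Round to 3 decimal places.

μ̂_MAP = 3.000

Σxᵢ = 5+10+0 = 15, with n = 3.
Posterior ∝ μ^3e^(−3μ) · μ^15e^(−3μ) = μ^18e^(−6μ), i.e. Gamma(shape=19, rate=6).
The mode of a Gamma(a, b) with a ≥ 1 (shape–rate) is (a−1)/b = 18/6 ≈ 3.000.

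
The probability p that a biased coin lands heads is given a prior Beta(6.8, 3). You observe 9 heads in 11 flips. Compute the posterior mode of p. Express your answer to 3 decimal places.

Prior: Beta(6.8, 3).
Data: 9 successes in 11 trials. The binomial likelihood contributes p^9(1−p)^2, so the posterior is Beta(6.8+9, 3+2) = Beta(15.8, 5).
For Beta(a, b) with a, b > 1 the mode is (a−1)/(a+b−2) = 14.8/18.8 ≈ 0.787.

p̂_MAP = 0.787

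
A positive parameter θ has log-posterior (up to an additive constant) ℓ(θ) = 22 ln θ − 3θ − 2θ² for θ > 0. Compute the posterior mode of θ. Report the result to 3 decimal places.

ℓ'(θ) = 22/θ − 3 − 4θ. Setting this to zero and multiplying by θ: 4θ² + 3θ − 22 = 0.
θ = (−3 + √(3² + 4·4·22)) / (2·4) = (−3 + √361) / 8 = (−3 + 19)/8 = 2.
ℓ''(θ) = −22/θ² − 4 < 0, confirming a maximum.

θ̂_MAP = 2.000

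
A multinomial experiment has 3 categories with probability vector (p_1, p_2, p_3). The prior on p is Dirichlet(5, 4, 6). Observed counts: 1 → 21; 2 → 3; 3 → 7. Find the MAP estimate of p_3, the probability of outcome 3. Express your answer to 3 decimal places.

The posterior is Dirichlet(αᵢ + nᵢ) = Dirichlet(26, 7, 13).
For a Dirichlet(a₁,…,a_K) with all aᵢ > 1, the mode has j-th component (aⱼ − 1)/(Σaᵢ − K).
Here Σaᵢ = 46 and K = 3, so p_3 = (13 − 1)/(46 − 3) = 12/43 ≈ 0.279.

MAP estimate: 0.279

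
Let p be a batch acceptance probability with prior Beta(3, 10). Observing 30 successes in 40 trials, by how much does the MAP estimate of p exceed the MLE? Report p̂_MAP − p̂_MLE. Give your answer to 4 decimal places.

MAP − MLE = -0.1225

Posterior is Beta(33, 20); MAP = (33−1)/(53−2) = 32/51 ≈ 0.62745.
MLE ignores the prior: p̂_MLE = k/n = 30/40 ≈ 0.75000.
Difference = 32/51 − 30/40 = -25/204 ≈ -0.1225.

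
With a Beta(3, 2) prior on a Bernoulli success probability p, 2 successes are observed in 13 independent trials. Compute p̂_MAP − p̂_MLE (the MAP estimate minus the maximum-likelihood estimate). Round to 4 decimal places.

MAP − MLE = 0.0962

Posterior is Beta(5, 13); MAP = (5−1)/(18−2) = 4/16 ≈ 0.25000.
MLE ignores the prior: p̂_MLE = k/n = 2/13 ≈ 0.15385.
Difference = 4/16 − 2/13 = 5/52 ≈ 0.0962.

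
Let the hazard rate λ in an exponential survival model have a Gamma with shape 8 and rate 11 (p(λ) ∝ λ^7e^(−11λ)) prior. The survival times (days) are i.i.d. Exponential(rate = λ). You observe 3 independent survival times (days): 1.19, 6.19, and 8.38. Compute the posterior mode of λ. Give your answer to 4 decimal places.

The Exponential(rate=λ) likelihood is ∝ λ^n e^(−λΣtᵢ). Here n = 3 and Σtᵢ = 1.19 + 6.19 + 8.38 = 15.76.
Posterior ∝ λ^7e^(−11λ) · λ^3e^(−15.76λ) = λ^10e^(−26.76λ), i.e. Gamma(11, 26.76).
Mode = (a−1)/b = 10/26.76 ≈ 0.3737.

λ̂_MAP = 0.3737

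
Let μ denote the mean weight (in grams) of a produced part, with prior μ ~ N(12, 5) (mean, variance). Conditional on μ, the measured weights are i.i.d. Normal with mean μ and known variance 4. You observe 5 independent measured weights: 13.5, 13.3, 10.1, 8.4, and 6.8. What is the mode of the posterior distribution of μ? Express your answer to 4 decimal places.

μ̂_MAP = 10.6379

n = 5; x̄ = (13.5 + 13.3 + 10.1 + 8.4 + 6.8)/5 = 52.1/5 = 10.42.
For a Normal prior and Normal likelihood with known variance, the posterior is Normal; its mode equals its mean, the precision-weighted average.
Prior precision 1/σ₀² = 1/5 = 0.2; data precision n/σ² = 5/4 = 1.25.
μ̂ = (0.2·12 + 1.25·10.42) / (0.2 + 1.25) = 15.425/1.45 = 617/58 ≈ 10.6379.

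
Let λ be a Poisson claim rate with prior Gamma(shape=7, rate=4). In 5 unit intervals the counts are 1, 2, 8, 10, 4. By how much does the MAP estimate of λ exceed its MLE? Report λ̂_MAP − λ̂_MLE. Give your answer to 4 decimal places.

Σxᵢ = 25. Posterior is Gamma(32, 9); MAP = (32−1)/9 = 31/9 ≈ 3.44444.
MLE = x̄ = 25/5 ≈ 5.00000.
Difference = 31/9 − 25/5 = -14/9 ≈ -1.5556.

MAP − MLE = -1.5556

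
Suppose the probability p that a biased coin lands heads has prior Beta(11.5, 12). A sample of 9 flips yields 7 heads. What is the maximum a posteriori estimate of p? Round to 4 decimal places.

p̂_MAP = 0.5738

Prior: Beta(11.5, 12).
Data: 7 successes in 9 trials. The binomial likelihood contributes p^7(1−p)^2, so the posterior is Beta(11.5+7, 12+2) = Beta(18.5, 14).
For Beta(a, b) with a, b > 1 the mode is (a−1)/(a+b−2) = 17.5/30.5 ≈ 0.5738.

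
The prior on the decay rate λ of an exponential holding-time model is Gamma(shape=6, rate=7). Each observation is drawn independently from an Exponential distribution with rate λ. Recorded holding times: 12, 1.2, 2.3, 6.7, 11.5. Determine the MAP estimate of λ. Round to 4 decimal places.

λ̂_MAP = 0.2457

The Exponential(rate=λ) likelihood is ∝ λ^n e^(−λΣtᵢ). Here n = 5 and Σtᵢ = 12 + 1.2 + 2.3 + 6.7 + 11.5 = 33.7.
Posterior ∝ λ^5e^(−7λ) · λ^5e^(−33.7λ) = λ^10e^(−40.7λ), i.e. Gamma(11, 40.7).
Mode = (a−1)/b = 10/40.7 ≈ 0.2457.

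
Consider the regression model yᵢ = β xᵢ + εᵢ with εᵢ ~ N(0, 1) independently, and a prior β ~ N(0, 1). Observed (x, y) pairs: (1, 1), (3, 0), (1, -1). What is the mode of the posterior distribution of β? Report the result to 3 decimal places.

log p(β | y) = −Σ(yᵢ − βxᵢ)²/(2·1) − β²/(2·1) + const.
Setting the derivative to zero: Σxᵢ(yᵢ − βxᵢ)/1 − β/1 = 0, so β = Σxᵢyᵢ / (Σxᵢ² + σ²/τ²).
Σxᵢyᵢ = 1·1 + 3·0 + 1·(-1) = 0; Σxᵢ² = 11; σ²/τ² = 1.
β̂_MAP = 0 / (11 + 1) = 0/12 ≈ 0.000.

β̂_MAP = 0.000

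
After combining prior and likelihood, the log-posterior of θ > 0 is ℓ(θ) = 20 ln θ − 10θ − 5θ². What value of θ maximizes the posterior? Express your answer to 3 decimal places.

θ̂_MAP = 1.000

ℓ'(θ) = 20/θ − 10 − 10θ. Setting this to zero and multiplying by θ: 10θ² + 10θ − 20 = 0.
θ = (−10 + √(10² + 4·10·20)) / (2·10) = (−10 + √900) / 20 = (−10 + 30)/20 = 1.
ℓ''(θ) = −20/θ² − 10 < 0, confirming a maximum.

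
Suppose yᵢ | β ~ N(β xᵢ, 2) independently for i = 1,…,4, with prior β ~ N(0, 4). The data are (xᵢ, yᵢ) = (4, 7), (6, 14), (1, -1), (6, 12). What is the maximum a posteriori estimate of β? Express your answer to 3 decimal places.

β̂_MAP = 2.045

log p(β | y) = −Σ(yᵢ − βxᵢ)²/(2·2) − β²/(2·4) + const.
Setting the derivative to zero: Σxᵢ(yᵢ − βxᵢ)/2 − β/4 = 0, so β = Σxᵢyᵢ / (Σxᵢ² + σ²/τ²).
Σxᵢyᵢ = 4·7 + 6·14 + 1·(-1) + 6·12 = 183; Σxᵢ² = 89; σ²/τ² = 0.5.
β̂_MAP = 183 / (89 + 0.5) = 183/89.5 ≈ 2.045.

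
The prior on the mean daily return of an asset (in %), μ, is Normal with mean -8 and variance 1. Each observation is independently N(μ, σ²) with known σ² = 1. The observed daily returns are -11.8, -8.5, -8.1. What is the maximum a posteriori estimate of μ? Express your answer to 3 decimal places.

μ̂_MAP = -9.100

n = 3; x̄ = ((-11.8) + (-8.5) + (-8.1))/3 = -28.4/3 = -142/15 ≈ -9.4667.
For a Normal prior and Normal likelihood with known variance, the posterior is Normal; its mode equals its mean, the precision-weighted average.
Prior precision 1/σ₀² = 1/1 = 1; data precision n/σ² = 3/1 = 3.
μ̂ = (1·(-8) + 3·(-142/15)) / (1 + 3) = (-36.4)/4 = -9.100.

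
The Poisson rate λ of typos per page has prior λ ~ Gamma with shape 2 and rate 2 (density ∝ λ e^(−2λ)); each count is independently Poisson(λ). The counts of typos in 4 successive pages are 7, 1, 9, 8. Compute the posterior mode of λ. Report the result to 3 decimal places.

Σxᵢ = 7+1+9+8 = 25, with n = 4.
Posterior ∝ λe^(−2λ) · λ^25e^(−4λ) = λ^26e^(−6λ), i.e. Gamma(shape=27, rate=6).
The mode of a Gamma(a, b) with a ≥ 1 (shape–rate) is (a−1)/b = 26/6 ≈ 4.333.

λ̂_MAP = 4.333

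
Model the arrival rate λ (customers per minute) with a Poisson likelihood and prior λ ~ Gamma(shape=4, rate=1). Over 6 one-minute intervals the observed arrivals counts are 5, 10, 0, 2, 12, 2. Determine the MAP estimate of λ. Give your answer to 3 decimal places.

λ̂_MAP = 4.857

Σxᵢ = 5+10+0+2+12+2 = 31, with n = 6.
Posterior ∝ λ^3e^(−1λ) · λ^31e^(−6λ) = λ^34e^(−7λ), i.e. Gamma(shape=35, rate=7).
The mode of a Gamma(a, b) with a ≥ 1 (shape–rate) is (a−1)/b = 34/7 ≈ 4.857.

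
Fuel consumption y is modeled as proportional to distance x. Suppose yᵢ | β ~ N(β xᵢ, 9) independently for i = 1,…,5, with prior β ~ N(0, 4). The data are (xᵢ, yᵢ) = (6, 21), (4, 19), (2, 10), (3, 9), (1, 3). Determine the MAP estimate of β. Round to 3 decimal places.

log p(β | y) = −Σ(yᵢ − βxᵢ)²/(2·9) − β²/(2·4) + const.
Setting the derivative to zero: Σxᵢ(yᵢ − βxᵢ)/9 − β/4 = 0, so β = Σxᵢyᵢ / (Σxᵢ² + σ²/τ²).
Σxᵢyᵢ = 6·21 + 4·19 + 2·10 + 3·9 + 1·3 = 252; Σxᵢ² = 66; σ²/τ² = 2.25.
β̂_MAP = 252 / (66 + 2.25) = 252/68.25 ≈ 3.692.

β̂_MAP = 3.692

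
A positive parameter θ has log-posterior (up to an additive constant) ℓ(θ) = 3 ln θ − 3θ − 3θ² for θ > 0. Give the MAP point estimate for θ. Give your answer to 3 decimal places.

ℓ'(θ) = 3/θ − 3 − 6θ. Setting this to zero and multiplying by θ: 6θ² + 3θ − 3 = 0.
θ = (−3 + √(3² + 4·6·3)) / (2·6) = (−3 + √81) / 12 = (−3 + 9)/12 = 1/2.
ℓ''(θ) = −3/θ² − 6 < 0, confirming a maximum.

θ̂_MAP = 0.500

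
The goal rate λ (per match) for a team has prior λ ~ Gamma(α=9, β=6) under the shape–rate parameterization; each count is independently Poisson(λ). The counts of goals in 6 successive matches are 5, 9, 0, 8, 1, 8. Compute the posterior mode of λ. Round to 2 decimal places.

λ̂_MAP = 3.25

Σxᵢ = 5+9+0+8+1+8 = 31, with n = 6.
Posterior ∝ λ^8e^(−6λ) · λ^31e^(−6λ) = λ^39e^(−12λ), i.e. Gamma(shape=40, rate=12).
The mode of a Gamma(a, b) with a ≥ 1 (shape–rate) is (a−1)/b = 39/12 ≈ 3.25.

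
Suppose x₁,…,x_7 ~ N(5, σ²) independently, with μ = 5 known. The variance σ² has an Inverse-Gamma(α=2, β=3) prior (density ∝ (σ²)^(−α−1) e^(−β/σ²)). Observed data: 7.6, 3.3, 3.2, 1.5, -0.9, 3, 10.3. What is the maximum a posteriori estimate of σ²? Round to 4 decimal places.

σ̂²_MAP = 7.5415

Sum of squared deviations about the known mean: SS = (7.6−5)² + (3.3−5)² + (3.2−5)² + (1.5−5)² + (-0.9−5)² + (3−5)² + (10.3−5)² = 92.04.
The Normal likelihood contributes (σ²)^(−n/2) exp(−SS/(2σ²)), so the posterior is Inverse-Gamma(α + n/2, β + SS/2) = Inverse-Gamma(5.5, 49.02).
The mode of Inverse-Gamma(a, b) is b/(a+1) = 49.02/6.5 ≈ 7.5415.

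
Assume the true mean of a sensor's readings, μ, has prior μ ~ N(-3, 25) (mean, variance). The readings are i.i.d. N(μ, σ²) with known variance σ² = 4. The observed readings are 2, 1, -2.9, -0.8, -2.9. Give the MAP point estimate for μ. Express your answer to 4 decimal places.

μ̂_MAP = -0.7907

n = 5; x̄ = (2 + 1 + (-2.9) + (-0.8) + (-2.9))/5 = -3.6/5 = -0.72.
For a Normal prior and Normal likelihood with known variance, the posterior is Normal; its mode equals its mean, the precision-weighted average.
Prior precision 1/σ₀² = 1/25 = 0.04; data precision n/σ² = 5/4 = 1.25.
μ̂ = (0.04·(-3) + 1.25·(-0.72)) / (0.04 + 1.25) = (-1.02)/1.29 = -34/43 ≈ -0.7907.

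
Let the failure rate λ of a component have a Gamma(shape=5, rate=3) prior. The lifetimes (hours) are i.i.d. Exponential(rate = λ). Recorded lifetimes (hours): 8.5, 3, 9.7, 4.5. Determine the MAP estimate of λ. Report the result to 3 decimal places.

The Exponential(rate=λ) likelihood is ∝ λ^n e^(−λΣtᵢ). Here n = 4 and Σtᵢ = 8.5 + 3 + 9.7 + 4.5 = 25.7.
Posterior ∝ λ^4e^(−3λ) · λ^4e^(−25.7λ) = λ^8e^(−28.7λ), i.e. Gamma(9, 28.7).
Mode = (a−1)/b = 8/28.7 ≈ 0.279.

λ̂_MAP = 0.279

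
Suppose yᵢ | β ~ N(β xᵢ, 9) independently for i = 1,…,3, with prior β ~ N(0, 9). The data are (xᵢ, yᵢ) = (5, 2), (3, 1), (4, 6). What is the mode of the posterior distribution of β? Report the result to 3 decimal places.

β̂_MAP = 0.725

log p(β | y) = −Σ(yᵢ − βxᵢ)²/(2·9) − β²/(2·9) + const.
Setting the derivative to zero: Σxᵢ(yᵢ − βxᵢ)/9 − β/9 = 0, so β = Σxᵢyᵢ / (Σxᵢ² + σ²/τ²).
Σxᵢyᵢ = 5·2 + 3·1 + 4·6 = 37; Σxᵢ² = 50; σ²/τ² = 1.
β̂_MAP = 37 / (50 + 1) = 37/51 ≈ 0.725.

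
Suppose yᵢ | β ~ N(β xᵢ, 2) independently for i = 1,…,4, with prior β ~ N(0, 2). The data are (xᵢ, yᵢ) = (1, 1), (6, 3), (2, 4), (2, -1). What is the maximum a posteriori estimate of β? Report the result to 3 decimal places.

β̂_MAP = 0.543

log p(β | y) = −Σ(yᵢ − βxᵢ)²/(2·2) − β²/(2·2) + const.
Setting the derivative to zero: Σxᵢ(yᵢ − βxᵢ)/2 − β/2 = 0, so β = Σxᵢyᵢ / (Σxᵢ² + σ²/τ²).
Σxᵢyᵢ = 1·1 + 6·3 + 2·4 + 2·(-1) = 25; Σxᵢ² = 45; σ²/τ² = 1.
β̂_MAP = 25 / (45 + 1) = 25/46 ≈ 0.543.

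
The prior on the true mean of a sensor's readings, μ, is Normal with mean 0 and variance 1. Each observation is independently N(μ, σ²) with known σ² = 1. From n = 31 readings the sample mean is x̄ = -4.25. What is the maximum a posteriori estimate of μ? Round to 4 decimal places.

n = 31, x̄ = -4.25.
For a Normal prior and Normal likelihood with known variance, the posterior is Normal; its mode equals its mean, the precision-weighted average.
Prior precision 1/σ₀² = 1/1 = 1; data precision n/σ² = 31/1 = 31.
μ̂ = (1·0 + 31·(-4.25)) / (1 + 31) = (-131.75)/32 = -4.1171875 ≈ -4.1172.

μ̂_MAP = -4.1172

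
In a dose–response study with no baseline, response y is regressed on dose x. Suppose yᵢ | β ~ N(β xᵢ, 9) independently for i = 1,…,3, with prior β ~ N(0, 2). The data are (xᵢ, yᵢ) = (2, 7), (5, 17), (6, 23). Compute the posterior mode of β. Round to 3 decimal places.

β̂_MAP = 3.410

log p(β | y) = −Σ(yᵢ − βxᵢ)²/(2·9) − β²/(2·2) + const.
Setting the derivative to zero: Σxᵢ(yᵢ − βxᵢ)/9 − β/2 = 0, so β = Σxᵢyᵢ / (Σxᵢ² + σ²/τ²).
Σxᵢyᵢ = 2·7 + 5·17 + 6·23 = 237; Σxᵢ² = 65; σ²/τ² = 4.5.
β̂_MAP = 237 / (65 + 4.5) = 237/69.5 ≈ 3.410.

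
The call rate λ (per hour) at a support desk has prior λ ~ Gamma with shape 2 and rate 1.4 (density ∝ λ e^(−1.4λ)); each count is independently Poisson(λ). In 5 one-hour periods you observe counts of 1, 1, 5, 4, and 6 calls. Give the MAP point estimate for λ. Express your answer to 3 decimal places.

Σxᵢ = 1+1+5+4+6 = 17, with n = 5.
Posterior ∝ λe^(−1.4λ) · λ^17e^(−5λ) = λ^18e^(−6.4λ), i.e. Gamma(shape=19, rate=6.4).
The mode of a Gamma(a, b) with a ≥ 1 (shape–rate) is (a−1)/b = 18/6.4 ≈ 2.813.

λ̂_MAP = 2.813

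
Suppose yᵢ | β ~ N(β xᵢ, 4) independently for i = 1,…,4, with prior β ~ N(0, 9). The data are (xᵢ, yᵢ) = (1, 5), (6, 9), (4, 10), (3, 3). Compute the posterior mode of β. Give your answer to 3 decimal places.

β̂_MAP = 1.730

log p(β | y) = −Σ(yᵢ − βxᵢ)²/(2·4) − β²/(2·9) + const.
Setting the derivative to zero: Σxᵢ(yᵢ − βxᵢ)/4 − β/9 = 0, so β = Σxᵢyᵢ / (Σxᵢ² + σ²/τ²).
Σxᵢyᵢ = 1·5 + 6·9 + 4·10 + 3·3 = 108; Σxᵢ² = 62; σ²/τ² = 4/9.
β̂_MAP = 108 / (62 + 4/9) = 108/(562/9) = 486/281 ≈ 1.730.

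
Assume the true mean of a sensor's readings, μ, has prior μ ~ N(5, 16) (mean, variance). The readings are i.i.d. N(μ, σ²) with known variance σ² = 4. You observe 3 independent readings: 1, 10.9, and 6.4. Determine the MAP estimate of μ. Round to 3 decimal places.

n = 3; x̄ = (1 + 10.9 + 6.4)/3 = 18.3/3 = 6.1.
For a Normal prior and Normal likelihood with known variance, the posterior is Normal; its mode equals its mean, the precision-weighted average.
Prior precision 1/σ₀² = 1/16 = 0.0625; data precision n/σ² = 3/4 = 0.75.
μ̂ = (0.0625·5 + 0.75·6.1) / (0.0625 + 0.75) = 4.8875/0.8125 = 391/65 ≈ 6.015.

μ̂_MAP = 6.015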